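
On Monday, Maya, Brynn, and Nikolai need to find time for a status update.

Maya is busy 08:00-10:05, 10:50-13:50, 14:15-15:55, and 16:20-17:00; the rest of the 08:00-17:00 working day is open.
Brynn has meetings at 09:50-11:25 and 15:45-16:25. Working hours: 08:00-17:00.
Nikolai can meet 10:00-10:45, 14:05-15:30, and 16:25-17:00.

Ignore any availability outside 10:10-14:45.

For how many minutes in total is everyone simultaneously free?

Maya free within 08:00–17:00: 10:05–10:50, 13:50–14:15, 15:55–16:20.
Brynn free within 08:00–17:00: 08:00–09:50, 11:25–15:45, 16:25–17:00.
Maya ∩ Brynn: 13:50–14:15.
Maya ∩ Brynn ∩ Nikolai: 14:05–14:15.
Restricted to 10:10–14:45: 14:05–14:15.
Total common minutes: 10.

10 minutes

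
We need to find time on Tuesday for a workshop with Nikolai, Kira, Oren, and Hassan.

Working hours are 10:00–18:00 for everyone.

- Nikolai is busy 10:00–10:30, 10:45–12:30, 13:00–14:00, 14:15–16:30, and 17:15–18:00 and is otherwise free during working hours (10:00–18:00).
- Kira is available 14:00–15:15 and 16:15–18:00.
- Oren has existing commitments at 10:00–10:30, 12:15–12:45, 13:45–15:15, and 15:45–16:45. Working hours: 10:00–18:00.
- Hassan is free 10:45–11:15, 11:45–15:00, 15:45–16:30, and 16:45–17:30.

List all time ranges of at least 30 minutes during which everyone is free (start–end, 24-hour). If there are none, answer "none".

16:45–17:15

Nikolai free within 10:00–18:00: 10:30–10:45, 12:30–13:00, 14:00–14:15, 16:30–17:15.
Oren free within 10:00–18:00: 10:30–12:15, 12:45–13:45, 15:15–15:45, 16:45–18:00.
Nikolai ∩ Kira: 14:00–14:15, 16:30–17:15.
Nikolai ∩ Kira ∩ Oren: 16:45–17:15.
Nikolai ∩ Kira ∩ Oren ∩ Hassan: 16:45–17:15.
Windows ≥ 30 min: 16:45–17:15.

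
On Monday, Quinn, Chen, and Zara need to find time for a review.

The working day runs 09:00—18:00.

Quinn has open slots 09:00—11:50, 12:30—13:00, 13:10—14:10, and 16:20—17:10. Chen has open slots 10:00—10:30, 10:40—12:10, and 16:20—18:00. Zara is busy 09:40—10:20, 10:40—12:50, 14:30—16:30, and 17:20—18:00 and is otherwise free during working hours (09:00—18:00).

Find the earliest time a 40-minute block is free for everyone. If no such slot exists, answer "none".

Zara free within 09:00–18:00: 09:00–09:40, 10:20–10:40, 12:50–14:30, 16:30–17:20.
Quinn ∩ Chen: 10:00–10:30, 10:40–11:50, 16:20–17:10.
Quinn ∩ Chen ∩ Zara: 10:20–10:30, 16:30–17:10.
Windows ≥ 40 min: 16:30–17:10.
Earliest such window starts at 16:30.

16:30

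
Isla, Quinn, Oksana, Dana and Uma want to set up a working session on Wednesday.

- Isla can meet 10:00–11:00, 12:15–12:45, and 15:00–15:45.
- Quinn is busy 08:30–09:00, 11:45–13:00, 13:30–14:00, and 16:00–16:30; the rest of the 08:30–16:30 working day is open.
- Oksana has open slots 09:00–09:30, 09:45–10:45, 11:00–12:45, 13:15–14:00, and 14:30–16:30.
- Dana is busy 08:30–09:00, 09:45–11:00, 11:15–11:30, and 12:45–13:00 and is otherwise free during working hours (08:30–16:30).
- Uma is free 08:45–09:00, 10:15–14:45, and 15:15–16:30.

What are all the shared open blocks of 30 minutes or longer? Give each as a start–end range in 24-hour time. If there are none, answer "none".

Quinn free within 08:30–16:30: 09:00–11:45, 13:00–13:30, 14:00–16:00.
Dana free within 08:30–16:30: 09:00–09:45, 11:00–11:15, 11:30–12:45, 13:00–16:30.
Isla ∩ Quinn: 10:00–11:00, 15:00–15:45.
Isla ∩ Quinn ∩ Oksana: 10:00–10:45, 15:00–15:45.
Isla ∩ Quinn ∩ Oksana ∩ Dana: 15:00–15:45.
Isla ∩ Quinn ∩ Oksana ∩ Dana ∩ Uma: 15:15–15:45.
Windows ≥ 30 min: 15:15–15:45.

15:15–15:45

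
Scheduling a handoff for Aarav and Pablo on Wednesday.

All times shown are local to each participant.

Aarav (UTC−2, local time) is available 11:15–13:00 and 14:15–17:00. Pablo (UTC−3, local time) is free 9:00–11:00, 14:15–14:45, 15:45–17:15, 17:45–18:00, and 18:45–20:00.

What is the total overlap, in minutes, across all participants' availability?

Aarav → UTC: 13:15–15:00, 16:15–19:00.
Pablo → UTC: 12:00–14:00, 17:15–17:45, 18:45–20:15, 20:45–21:00, 21:45–23:00.
Aarav ∩ Pablo: 13:15–14:00, 17:15–17:45, 18:45–19:00.
Total common minutes: 45 + 30 + 15 = 90.

90 minutes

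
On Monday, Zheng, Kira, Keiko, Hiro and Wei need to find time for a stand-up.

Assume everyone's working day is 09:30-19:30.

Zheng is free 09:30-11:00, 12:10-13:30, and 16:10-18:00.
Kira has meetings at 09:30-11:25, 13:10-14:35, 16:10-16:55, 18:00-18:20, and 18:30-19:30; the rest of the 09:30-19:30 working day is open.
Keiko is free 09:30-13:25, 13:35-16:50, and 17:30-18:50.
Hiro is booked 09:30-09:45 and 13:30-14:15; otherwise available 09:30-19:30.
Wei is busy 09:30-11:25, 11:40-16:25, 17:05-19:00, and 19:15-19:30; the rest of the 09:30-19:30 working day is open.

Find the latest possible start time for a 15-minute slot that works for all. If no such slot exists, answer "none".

none

Kira free within 09:30–19:30: 11:25–13:10, 14:35–16:10, 16:55–18:00, 18:20–18:30.
Hiro free within 09:30–19:30: 09:45–13:30, 14:15–19:30.
Wei free within 09:30–19:30: 11:25–11:40, 16:25–17:05, 19:00–19:15.
Zheng ∩ Kira: 12:10–13:10, 16:55–18:00.
Zheng ∩ Kira ∩ Keiko: 12:10–13:10, 17:30–18:00.
Zheng ∩ Kira ∩ Keiko ∩ Hiro: 12:10–13:10, 17:30–18:00.
Zheng ∩ Kira ∩ Keiko ∩ Hiro ∩ Wei: (none).
Windows ≥ 15 min: (none).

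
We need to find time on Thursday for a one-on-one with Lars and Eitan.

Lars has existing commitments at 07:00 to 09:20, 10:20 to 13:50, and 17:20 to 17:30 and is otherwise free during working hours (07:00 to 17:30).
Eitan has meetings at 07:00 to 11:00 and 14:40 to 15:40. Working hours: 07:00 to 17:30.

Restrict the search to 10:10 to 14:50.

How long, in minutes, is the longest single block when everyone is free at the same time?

50 minutes

Lars free within 07:00–17:30: 09:20–10:20, 13:50–17:20.
Eitan free within 07:00–17:30: 11:00–14:40, 15:40–17:30.
Lars ∩ Eitan: 13:50–14:40, 15:40–17:20.
Restricted to 10:10–14:50: 13:50–14:40.
Single common window of 50 minutes.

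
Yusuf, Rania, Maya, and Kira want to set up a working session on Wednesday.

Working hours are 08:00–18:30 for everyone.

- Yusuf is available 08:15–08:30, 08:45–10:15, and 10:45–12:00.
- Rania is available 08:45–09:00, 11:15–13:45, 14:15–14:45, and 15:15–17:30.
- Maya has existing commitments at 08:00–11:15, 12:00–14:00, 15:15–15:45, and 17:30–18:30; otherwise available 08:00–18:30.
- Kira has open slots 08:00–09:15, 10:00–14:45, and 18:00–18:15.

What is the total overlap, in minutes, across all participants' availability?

Maya free within 08:00–18:30: 11:15–12:00, 14:00–15:15, 15:45–17:30.
Yusuf ∩ Rania: 08:45–09:00, 11:15–12:00.
Yusuf ∩ Rania ∩ Maya: 11:15–12:00.
Yusuf ∩ Rania ∩ Maya ∩ Kira: 11:15–12:00.
Total common minutes: 45.

45 minutes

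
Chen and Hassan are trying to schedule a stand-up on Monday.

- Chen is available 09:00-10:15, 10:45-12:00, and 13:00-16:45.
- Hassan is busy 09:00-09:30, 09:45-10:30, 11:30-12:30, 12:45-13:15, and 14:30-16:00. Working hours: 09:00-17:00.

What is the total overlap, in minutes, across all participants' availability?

Hassan free within 09:00–17:00: 09:30–09:45, 10:30–11:30, 12:30–12:45, 13:15–14:30, 16:00–17:00.
Chen ∩ Hassan: 09:30–09:45, 10:45–11:30, 13:15–14:30, 16:00–16:45.
Total common minutes: 15 + 45 + 75 + 45 = 180.

180 minutes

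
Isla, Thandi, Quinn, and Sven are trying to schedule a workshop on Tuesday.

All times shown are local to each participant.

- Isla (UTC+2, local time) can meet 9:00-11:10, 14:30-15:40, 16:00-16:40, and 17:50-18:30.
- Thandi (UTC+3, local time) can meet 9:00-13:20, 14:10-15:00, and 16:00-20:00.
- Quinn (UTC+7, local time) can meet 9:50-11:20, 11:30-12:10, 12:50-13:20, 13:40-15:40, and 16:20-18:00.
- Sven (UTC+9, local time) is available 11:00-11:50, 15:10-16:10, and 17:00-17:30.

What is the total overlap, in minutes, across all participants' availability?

Isla → UTC: 07:00–09:10, 12:30–13:40, 14:00–14:40, 15:50–16:30.
Thandi → UTC: 06:00–10:20, 11:10–12:00, 13:00–17:00.
Quinn → UTC: 02:50–04:20, 04:30–05:10, 05:50–06:20, 06:40–08:40, 09:20–11:00.
Sven → UTC: 02:00–02:50, 06:10–07:10, 08:00–08:30.
Isla ∩ Thandi: 07:00–09:10, 13:00–13:40, 14:00–14:40, 15:50–16:30.
Isla ∩ Thandi ∩ Quinn: 07:00–08:40.
Isla ∩ Thandi ∩ Quinn ∩ Sven: 07:00–07:10, 08:00–08:30.
Total common minutes: 10 + 30 = 40.

40 minutes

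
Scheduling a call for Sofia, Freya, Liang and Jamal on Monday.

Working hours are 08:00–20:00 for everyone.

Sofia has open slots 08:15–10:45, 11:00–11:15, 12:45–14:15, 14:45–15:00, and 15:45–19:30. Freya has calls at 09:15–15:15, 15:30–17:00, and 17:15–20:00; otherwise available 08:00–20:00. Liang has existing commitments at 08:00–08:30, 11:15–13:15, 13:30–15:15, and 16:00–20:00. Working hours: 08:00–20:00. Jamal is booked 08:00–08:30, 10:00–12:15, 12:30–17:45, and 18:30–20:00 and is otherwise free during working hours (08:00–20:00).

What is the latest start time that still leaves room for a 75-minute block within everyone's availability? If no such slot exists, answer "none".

Freya free within 08:00–20:00: 08:00–09:15, 15:15–15:30, 17:00–17:15.
Liang free within 08:00–20:00: 08:30–11:15, 13:15–13:30, 15:15–16:00.
Jamal free within 08:00–20:00: 08:30–10:00, 12:15–12:30, 17:45–18:30.
Sofia ∩ Freya: 08:15–09:15, 17:00–17:15.
Sofia ∩ Freya ∩ Liang: 08:30–09:15.
Sofia ∩ Freya ∩ Liang ∩ Jamal: 08:30–09:15.
Windows ≥ 75 min: (none).

none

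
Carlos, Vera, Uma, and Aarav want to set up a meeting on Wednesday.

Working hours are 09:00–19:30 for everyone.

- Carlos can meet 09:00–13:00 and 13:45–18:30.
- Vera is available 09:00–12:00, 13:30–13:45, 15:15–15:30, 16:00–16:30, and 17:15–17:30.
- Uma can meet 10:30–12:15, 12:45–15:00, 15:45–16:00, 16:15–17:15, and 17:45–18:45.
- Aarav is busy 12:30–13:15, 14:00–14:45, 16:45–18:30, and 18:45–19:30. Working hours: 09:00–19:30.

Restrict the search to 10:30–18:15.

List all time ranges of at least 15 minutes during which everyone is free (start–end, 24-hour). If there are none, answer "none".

10:30–12:00, 16:15–16:30

Aarav free within 09:00–19:30: 09:00–12:30, 13:15–14:00, 14:45–16:45, 18:30–18:45.
Carlos ∩ Vera: 09:00–12:00, 15:15–15:30, 16:00–16:30, 17:15–17:30.
Carlos ∩ Vera ∩ Uma: 10:30–12:00, 16:15–16:30.
Carlos ∩ Vera ∩ Uma ∩ Aarav: 10:30–12:00, 16:15–16:30.
Restricted to 10:30–18:15: 10:30–12:00, 16:15–16:30.
Windows ≥ 15 min: 10:30–12:00, 16:15–16:30.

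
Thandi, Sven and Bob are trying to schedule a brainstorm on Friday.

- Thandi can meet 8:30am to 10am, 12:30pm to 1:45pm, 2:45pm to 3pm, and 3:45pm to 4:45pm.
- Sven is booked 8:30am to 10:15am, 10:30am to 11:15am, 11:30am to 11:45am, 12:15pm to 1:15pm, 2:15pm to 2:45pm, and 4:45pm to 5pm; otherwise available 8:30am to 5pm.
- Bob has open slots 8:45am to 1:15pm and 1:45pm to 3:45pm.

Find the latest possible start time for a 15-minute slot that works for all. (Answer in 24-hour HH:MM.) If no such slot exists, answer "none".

Sven free within 08:30–17:00: 10:15–10:30, 11:15–11:30, 11:45–12:15, 13:15–14:15, 14:45–16:45.
Thandi ∩ Sven: 13:15–13:45, 14:45–15:00, 15:45–16:45.
Thandi ∩ Sven ∩ Bob: 14:45–15:00.
Windows ≥ 15 min: 14:45–15:00.
Latest start in the last window 14:45–15:00 is 15:00 − 15 min = 14:45.

14:45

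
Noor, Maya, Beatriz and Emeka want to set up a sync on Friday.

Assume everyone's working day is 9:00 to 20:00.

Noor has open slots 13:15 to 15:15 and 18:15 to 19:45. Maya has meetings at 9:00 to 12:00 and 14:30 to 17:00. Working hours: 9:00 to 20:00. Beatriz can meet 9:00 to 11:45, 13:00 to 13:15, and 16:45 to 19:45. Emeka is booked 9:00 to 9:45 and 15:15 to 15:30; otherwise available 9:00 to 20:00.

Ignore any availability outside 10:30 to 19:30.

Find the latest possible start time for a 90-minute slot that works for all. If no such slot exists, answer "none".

Maya free within 09:00–20:00: 12:00–14:30, 17:00–20:00.
Emeka free within 09:00–20:00: 09:45–15:15, 15:30–20:00.
Noor ∩ Maya: 13:15–14:30, 18:15–19:45.
Noor ∩ Maya ∩ Beatriz: 18:15–19:45.
Noor ∩ Maya ∩ Beatriz ∩ Emeka: 18:15–19:45.
Restricted to 10:30–19:30: 18:15–19:30.
Windows ≥ 90 min: (none).

none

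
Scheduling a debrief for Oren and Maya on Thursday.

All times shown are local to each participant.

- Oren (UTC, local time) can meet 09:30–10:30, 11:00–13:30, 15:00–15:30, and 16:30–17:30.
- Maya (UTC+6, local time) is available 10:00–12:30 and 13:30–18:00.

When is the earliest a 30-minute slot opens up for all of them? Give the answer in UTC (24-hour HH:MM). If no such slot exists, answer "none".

Oren → UTC: 09:30–10:30, 11:00–13:30, 15:00–15:30, 16:30–17:30.
Maya → UTC: 04:00–06:30, 07:30–12:00.
Oren ∩ Maya: 09:30–10:30, 11:00–12:00.
Windows ≥ 30 min: 09:30–10:30, 11:00–12:00.
Earliest such window starts at 09:30.

09:30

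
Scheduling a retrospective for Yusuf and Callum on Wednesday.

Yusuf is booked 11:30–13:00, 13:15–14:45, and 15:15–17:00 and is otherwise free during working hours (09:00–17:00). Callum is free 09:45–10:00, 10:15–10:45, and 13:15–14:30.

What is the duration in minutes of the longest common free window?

30 minutes

Yusuf free within 09:00–17:00: 09:00–11:30, 13:00–13:15, 14:45–15:15.
Yusuf ∩ Callum: 09:45–10:00, 10:15–10:45.
Common window lengths: 15, 30 min; longest is 30.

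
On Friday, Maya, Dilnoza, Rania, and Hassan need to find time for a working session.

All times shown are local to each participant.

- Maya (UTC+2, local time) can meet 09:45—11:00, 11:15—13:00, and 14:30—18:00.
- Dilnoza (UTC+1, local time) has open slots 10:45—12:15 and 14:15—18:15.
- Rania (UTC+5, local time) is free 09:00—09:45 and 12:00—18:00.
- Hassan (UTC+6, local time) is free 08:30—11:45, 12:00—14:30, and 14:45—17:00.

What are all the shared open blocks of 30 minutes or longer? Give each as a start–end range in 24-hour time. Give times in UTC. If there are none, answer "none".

09:45–11:00

Maya → UTC: 07:45–09:00, 09:15–11:00, 12:30–16:00.
Dilnoza → UTC: 09:45–11:15, 13:15–17:15.
Rania → UTC: 04:00–04:45, 07:00–13:00.
Hassan → UTC: 02:30–05:45, 06:00–08:30, 08:45–11:00.
Maya ∩ Dilnoza: 09:45–11:00, 13:15–16:00.
Maya ∩ Dilnoza ∩ Rania: 09:45–11:00.
Maya ∩ Dilnoza ∩ Rania ∩ Hassan: 09:45–11:00.
Windows ≥ 30 min: 09:45–11:00.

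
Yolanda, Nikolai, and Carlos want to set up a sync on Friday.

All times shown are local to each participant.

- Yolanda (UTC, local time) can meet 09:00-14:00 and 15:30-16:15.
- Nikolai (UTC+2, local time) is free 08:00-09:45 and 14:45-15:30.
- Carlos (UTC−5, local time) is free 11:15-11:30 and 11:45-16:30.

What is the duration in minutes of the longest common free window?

Yolanda → UTC: 09:00–14:00, 15:30–16:15.
Nikolai → UTC: 06:00–07:45, 12:45–13:30.
Carlos → UTC: 16:15–16:30, 16:45–21:30.
Yolanda ∩ Nikolai: 12:45–13:30.
Yolanda ∩ Nikolai ∩ Carlos: (none).
No common window.

0 minutes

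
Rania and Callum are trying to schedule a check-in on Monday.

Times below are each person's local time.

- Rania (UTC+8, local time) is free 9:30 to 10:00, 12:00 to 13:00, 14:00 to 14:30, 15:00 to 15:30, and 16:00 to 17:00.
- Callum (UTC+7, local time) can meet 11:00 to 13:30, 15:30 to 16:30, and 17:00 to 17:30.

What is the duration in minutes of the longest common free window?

Rania → UTC: 01:30–02:00, 04:00–05:00, 06:00–06:30, 07:00–07:30, 08:00–09:00.
Callum → UTC: 04:00–06:30, 08:30–09:30, 10:00–10:30.
Rania ∩ Callum: 04:00–05:00, 06:00–06:30, 08:30–09:00.
Common window lengths: 60, 30, 30 min; longest is 60.

60 minutes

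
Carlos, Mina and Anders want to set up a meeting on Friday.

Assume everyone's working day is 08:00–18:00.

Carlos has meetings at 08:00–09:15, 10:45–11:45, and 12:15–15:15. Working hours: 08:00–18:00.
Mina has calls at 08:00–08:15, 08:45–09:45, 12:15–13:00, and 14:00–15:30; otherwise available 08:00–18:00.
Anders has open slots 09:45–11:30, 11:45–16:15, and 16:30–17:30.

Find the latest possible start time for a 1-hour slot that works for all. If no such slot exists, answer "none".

Carlos free within 08:00–18:00: 09:15–10:45, 11:45–12:15, 15:15–18:00.
Mina free within 08:00–18:00: 08:15–08:45, 09:45–12:15, 13:00–14:00, 15:30–18:00.
Carlos ∩ Mina: 09:45–10:45, 11:45–12:15, 15:30–18:00.
Carlos ∩ Mina ∩ Anders: 09:45–10:45, 11:45–12:15, 15:30–16:15, 16:30–17:30.
Windows ≥ 60 min: 09:45–10:45, 16:30–17:30.
Latest start in the last window 16:30–17:30 is 17:30 − 60 min = 16:30.

16:30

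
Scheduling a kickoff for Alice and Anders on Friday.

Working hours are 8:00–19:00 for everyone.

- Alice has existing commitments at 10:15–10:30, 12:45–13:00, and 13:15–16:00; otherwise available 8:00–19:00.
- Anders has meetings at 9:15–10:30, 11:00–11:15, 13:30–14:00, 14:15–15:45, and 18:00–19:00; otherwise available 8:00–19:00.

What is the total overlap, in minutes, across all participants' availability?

Alice free within 08:00–19:00: 08:00–10:15, 10:30–12:45, 13:00–13:15, 16:00–19:00.
Anders free within 08:00–19:00: 08:00–09:15, 10:30–11:00, 11:15–13:30, 14:00–14:15, 15:45–18:00.
Alice ∩ Anders: 08:00–09:15, 10:30–11:00, 11:15–12:45, 13:00–13:15, 16:00–18:00.
Total common minutes: 75 + 30 + 90 + 15 + 120 = 330.

330 minutes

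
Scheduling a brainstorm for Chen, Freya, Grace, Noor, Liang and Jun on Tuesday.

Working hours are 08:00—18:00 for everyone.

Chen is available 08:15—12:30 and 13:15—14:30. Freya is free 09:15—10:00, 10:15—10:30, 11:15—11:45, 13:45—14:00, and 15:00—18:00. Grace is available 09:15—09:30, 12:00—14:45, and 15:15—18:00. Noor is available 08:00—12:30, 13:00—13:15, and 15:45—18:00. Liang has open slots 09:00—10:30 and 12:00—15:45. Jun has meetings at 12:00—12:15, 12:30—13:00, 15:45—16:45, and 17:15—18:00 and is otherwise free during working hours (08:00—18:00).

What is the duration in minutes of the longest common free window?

Jun free within 08:00–18:00: 08:00–12:00, 12:15–12:30, 13:00–15:45, 16:45–17:15.
Chen ∩ Freya: 09:15–10:00, 10:15–10:30, 11:15–11:45, 13:45–14:00.
Chen ∩ Freya ∩ Grace: 09:15–09:30, 13:45–14:00.
Chen ∩ Freya ∩ Grace ∩ Noor: 09:15–09:30.
Chen ∩ Freya ∩ Grace ∩ Noor ∩ Liang: 09:15–09:30.
Chen ∩ Freya ∩ Grace ∩ Noor ∩ Liang ∩ Jun: 09:15–09:30.
Single common window of 15 minutes.

15 minutes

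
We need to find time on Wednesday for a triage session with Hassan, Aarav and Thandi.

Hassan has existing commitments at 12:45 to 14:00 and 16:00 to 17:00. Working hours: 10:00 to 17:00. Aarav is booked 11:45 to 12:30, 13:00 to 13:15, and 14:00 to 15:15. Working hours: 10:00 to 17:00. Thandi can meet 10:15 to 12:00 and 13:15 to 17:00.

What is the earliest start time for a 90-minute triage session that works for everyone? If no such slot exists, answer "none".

10:15

Hassan free within 10:00–17:00: 10:00–12:45, 14:00–16:00.
Aarav free within 10:00–17:00: 10:00–11:45, 12:30–13:00, 13:15–14:00, 15:15–17:00.
Hassan ∩ Aarav: 10:00–11:45, 12:30–12:45, 15:15–16:00.
Hassan ∩ Aarav ∩ Thandi: 10:15–11:45, 15:15–16:00.
Windows ≥ 90 min: 10:15–11:45.
Earliest such window starts at 10:15.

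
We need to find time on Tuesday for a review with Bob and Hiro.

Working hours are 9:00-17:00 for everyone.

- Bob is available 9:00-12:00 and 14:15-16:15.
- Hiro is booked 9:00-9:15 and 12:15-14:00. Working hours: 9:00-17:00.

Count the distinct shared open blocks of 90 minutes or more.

Hiro free within 09:00–17:00: 09:15–12:15, 14:00–17:00.
Bob ∩ Hiro: 09:15–12:00, 14:15–16:15.
Windows ≥ 90 min: 09:15–12:00, 14:15–16:15.
That's 2 windows.

2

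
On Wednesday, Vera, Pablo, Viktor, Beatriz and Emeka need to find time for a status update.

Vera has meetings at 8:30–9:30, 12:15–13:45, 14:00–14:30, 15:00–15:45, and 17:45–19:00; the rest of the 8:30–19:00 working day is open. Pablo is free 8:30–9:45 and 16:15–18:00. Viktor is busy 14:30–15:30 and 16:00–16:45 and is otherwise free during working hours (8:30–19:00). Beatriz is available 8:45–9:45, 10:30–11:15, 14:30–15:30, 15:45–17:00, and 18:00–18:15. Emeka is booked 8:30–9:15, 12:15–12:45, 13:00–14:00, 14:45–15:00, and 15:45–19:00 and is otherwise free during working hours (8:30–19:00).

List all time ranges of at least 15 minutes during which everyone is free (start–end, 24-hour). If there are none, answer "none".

Vera free within 08:30–19:00: 09:30–12:15, 13:45–14:00, 14:30–15:00, 15:45–17:45.
Viktor free within 08:30–19:00: 08:30–14:30, 15:30–16:00, 16:45–19:00.
Emeka free within 08:30–19:00: 09:15–12:15, 12:45–13:00, 14:00–14:45, 15:00–15:45.
Vera ∩ Pablo: 09:30–09:45, 16:15–17:45.
Vera ∩ Pablo ∩ Viktor: 09:30–09:45, 16:45–17:45.
Vera ∩ Pablo ∩ Viktor ∩ Beatriz: 09:30–09:45, 16:45–17:00.
Vera ∩ Pablo ∩ Viktor ∩ Beatriz ∩ Emeka: 09:30–09:45.
Windows ≥ 15 min: 09:30–09:45.

09:30–09:45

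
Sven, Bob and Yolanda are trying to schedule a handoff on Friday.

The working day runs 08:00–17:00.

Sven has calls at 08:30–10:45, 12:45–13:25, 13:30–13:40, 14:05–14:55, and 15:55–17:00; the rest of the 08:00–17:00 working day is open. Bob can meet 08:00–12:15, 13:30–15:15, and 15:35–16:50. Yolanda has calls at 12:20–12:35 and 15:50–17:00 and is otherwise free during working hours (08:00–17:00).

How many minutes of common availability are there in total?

Sven free within 08:00–17:00: 08:00–08:30, 10:45–12:45, 13:25–13:30, 13:40–14:05, 14:55–15:55.
Yolanda free within 08:00–17:00: 08:00–12:20, 12:35–15:50.
Sven ∩ Bob: 08:00–08:30, 10:45–12:15, 13:40–14:05, 14:55–15:15, 15:35–15:55.
Sven ∩ Bob ∩ Yolanda: 08:00–08:30, 10:45–12:15, 13:40–14:05, 14:55–15:15, 15:35–15:50.
Total common minutes: 30 + 90 + 25 + 20 + 15 = 180.

180 minutes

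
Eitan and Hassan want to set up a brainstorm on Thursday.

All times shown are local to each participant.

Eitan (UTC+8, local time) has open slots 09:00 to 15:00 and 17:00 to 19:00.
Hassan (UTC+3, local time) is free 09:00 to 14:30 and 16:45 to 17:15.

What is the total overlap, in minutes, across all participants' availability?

Eitan → UTC: 01:00–07:00, 09:00–11:00.
Hassan → UTC: 06:00–11:30, 13:45–14:15.
Eitan ∩ Hassan: 06:00–07:00, 09:00–11:00.
Total common minutes: 60 + 120 = 180.

180 minutes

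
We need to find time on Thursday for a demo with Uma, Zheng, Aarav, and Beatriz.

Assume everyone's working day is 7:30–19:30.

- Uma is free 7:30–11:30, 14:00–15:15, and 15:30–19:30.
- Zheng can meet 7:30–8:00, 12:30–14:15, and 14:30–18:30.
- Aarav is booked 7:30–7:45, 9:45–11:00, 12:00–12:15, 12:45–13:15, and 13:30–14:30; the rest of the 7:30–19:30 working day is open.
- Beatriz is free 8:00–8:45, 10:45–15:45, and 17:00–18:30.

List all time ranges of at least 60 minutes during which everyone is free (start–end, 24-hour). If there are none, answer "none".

Aarav free within 07:30–19:30: 07:45–09:45, 11:00–12:00, 12:15–12:45, 13:15–13:30, 14:30–19:30.
Uma ∩ Zheng: 07:30–08:00, 14:00–14:15, 14:30–15:15, 15:30–18:30.
Uma ∩ Zheng ∩ Aarav: 07:45–08:00, 14:30–15:15, 15:30–18:30.
Uma ∩ Zheng ∩ Aarav ∩ Beatriz: 14:30–15:15, 15:30–15:45, 17:00–18:30.
Windows ≥ 60 min: 17:00–18:30.

17:00–18:30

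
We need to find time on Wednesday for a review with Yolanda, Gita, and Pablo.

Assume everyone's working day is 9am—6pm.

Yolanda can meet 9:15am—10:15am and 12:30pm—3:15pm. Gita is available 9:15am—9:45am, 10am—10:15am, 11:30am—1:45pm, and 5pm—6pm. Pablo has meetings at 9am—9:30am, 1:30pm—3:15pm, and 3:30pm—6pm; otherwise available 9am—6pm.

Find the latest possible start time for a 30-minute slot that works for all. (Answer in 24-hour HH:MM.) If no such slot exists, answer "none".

13:00

Pablo free within 09:00–18:00: 09:30–13:30, 15:15–15:30.
Yolanda ∩ Gita: 09:15–09:45, 10:00–10:15, 12:30–13:45.
Yolanda ∩ Gita ∩ Pablo: 09:30–09:45, 10:00–10:15, 12:30–13:30.
Windows ≥ 30 min: 12:30–13:30.
Latest start in the last window 12:30–13:30 is 13:30 − 30 min = 13:00.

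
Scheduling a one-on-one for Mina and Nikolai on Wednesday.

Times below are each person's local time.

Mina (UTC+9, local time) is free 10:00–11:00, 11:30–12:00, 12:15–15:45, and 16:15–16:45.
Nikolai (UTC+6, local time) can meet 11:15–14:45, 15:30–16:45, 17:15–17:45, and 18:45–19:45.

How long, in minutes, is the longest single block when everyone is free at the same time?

Mina → UTC: 01:00–02:00, 02:30–03:00, 03:15–06:45, 07:15–07:45.
Nikolai → UTC: 05:15–08:45, 09:30–10:45, 11:15–11:45, 12:45–13:45.
Mina ∩ Nikolai: 05:15–06:45, 07:15–07:45.
Common window lengths: 90, 30 min; longest is 90.

90 minutes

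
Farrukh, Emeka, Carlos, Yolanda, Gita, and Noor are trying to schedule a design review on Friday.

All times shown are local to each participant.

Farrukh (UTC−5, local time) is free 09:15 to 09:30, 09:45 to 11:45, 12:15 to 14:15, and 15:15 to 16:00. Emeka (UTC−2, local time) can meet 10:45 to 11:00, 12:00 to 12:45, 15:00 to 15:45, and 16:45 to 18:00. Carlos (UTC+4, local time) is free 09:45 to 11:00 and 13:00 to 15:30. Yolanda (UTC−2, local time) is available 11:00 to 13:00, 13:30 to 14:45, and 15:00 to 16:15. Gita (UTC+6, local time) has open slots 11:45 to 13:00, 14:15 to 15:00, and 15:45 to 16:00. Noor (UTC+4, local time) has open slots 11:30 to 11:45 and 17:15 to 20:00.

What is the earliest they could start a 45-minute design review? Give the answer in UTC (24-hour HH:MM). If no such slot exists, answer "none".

Farrukh → UTC: 14:15–14:30, 14:45–16:45, 17:15–19:15, 20:15–21:00.
Emeka → UTC: 12:45–13:00, 14:00–14:45, 17:00–17:45, 18:45–20:00.
Carlos → UTC: 05:45–07:00, 09:00–11:30.
Yolanda → UTC: 13:00–15:00, 15:30–16:45, 17:00–18:15.
Gita → UTC: 05:45–07:00, 08:15–09:00, 09:45–10:00.
Noor → UTC: 07:30–07:45, 13:15–16:00.
Farrukh ∩ Emeka: 14:15–14:30, 17:15–17:45, 18:45–19:15.
Farrukh ∩ Emeka ∩ Carlos: (none).
Farrukh ∩ Emeka ∩ Carlos ∩ Yolanda: (none).
Farrukh ∩ Emeka ∩ Carlos ∩ Yolanda ∩ Gita: (none).
Farrukh ∩ Emeka ∩ Carlos ∩ Yolanda ∩ Gita ∩ Noor: (none).
Windows ≥ 45 min: (none).

none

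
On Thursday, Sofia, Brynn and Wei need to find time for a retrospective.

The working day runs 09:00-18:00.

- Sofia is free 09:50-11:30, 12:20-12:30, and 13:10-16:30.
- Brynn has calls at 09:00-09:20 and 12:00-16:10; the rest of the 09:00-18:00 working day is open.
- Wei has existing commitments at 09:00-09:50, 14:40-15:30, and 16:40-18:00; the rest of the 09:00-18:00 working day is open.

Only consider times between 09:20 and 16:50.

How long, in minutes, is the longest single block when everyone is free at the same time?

Brynn free within 09:00–18:00: 09:20–12:00, 16:10–18:00.
Wei free within 09:00–18:00: 09:50–14:40, 15:30–16:40.
Sofia ∩ Brynn: 09:50–11:30, 16:10–16:30.
Sofia ∩ Brynn ∩ Wei: 09:50–11:30, 16:10–16:30.
Restricted to 09:20–16:50: 09:50–11:30, 16:10–16:30.
Common window lengths: 100, 20 min; longest is 100.

100 minutes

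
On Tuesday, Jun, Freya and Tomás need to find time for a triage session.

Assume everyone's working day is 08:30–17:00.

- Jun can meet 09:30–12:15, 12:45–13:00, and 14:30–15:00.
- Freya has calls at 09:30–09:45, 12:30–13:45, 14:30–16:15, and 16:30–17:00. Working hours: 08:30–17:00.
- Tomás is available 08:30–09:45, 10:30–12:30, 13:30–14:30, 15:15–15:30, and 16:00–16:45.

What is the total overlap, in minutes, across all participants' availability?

Freya free within 08:30–17:00: 08:30–09:30, 09:45–12:30, 13:45–14:30, 16:15–16:30.
Jun ∩ Freya: 09:45–12:15.
Jun ∩ Freya ∩ Tomás: 10:30–12:15.
Total common minutes: 105.

105 minutes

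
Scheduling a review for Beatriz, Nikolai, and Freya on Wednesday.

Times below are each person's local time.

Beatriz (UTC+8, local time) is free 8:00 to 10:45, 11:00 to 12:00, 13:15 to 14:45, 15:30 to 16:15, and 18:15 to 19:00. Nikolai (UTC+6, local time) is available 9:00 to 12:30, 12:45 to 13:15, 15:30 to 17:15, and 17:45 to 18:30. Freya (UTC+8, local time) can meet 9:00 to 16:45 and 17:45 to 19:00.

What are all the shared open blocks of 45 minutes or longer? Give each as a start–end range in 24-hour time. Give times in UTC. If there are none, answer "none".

Beatriz → UTC: 00:00–02:45, 03:00–04:00, 05:15–06:45, 07:30–08:15, 10:15–11:00.
Nikolai → UTC: 03:00–06:30, 06:45–07:15, 09:30–11:15, 11:45–12:30.
Freya → UTC: 01:00–08:45, 09:45–11:00.
Beatriz ∩ Nikolai: 03:00–04:00, 05:15–06:30, 10:15–11:00.
Beatriz ∩ Nikolai ∩ Freya: 03:00–04:00, 05:15–06:30, 10:15–11:00.
Windows ≥ 45 min: 03:00–04:00, 05:15–06:30, 10:15–11:00.

03:00–04:00, 05:15–06:30, 10:15–11:00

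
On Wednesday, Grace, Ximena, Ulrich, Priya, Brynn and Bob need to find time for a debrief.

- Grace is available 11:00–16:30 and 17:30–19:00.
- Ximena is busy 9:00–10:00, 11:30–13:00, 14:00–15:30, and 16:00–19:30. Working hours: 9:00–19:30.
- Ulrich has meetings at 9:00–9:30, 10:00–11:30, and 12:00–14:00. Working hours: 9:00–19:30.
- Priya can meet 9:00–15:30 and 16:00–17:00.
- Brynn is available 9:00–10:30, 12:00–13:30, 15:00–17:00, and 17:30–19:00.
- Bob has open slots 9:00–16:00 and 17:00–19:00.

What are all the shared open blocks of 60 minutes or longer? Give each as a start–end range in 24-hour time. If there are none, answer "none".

Ximena free within 09:00–19:30: 10:00–11:30, 13:00–14:00, 15:30–16:00.
Ulrich free within 09:00–19:30: 09:30–10:00, 11:30–12:00, 14:00–19:30.
Grace ∩ Ximena: 11:00–11:30, 13:00–14:00, 15:30–16:00.
Grace ∩ Ximena ∩ Ulrich: 15:30–16:00.
Grace ∩ Ximena ∩ Ulrich ∩ Priya: (none).
Grace ∩ Ximena ∩ Ulrich ∩ Priya ∩ Brynn: (none).
Grace ∩ Ximena ∩ Ulrich ∩ Priya ∩ Brynn ∩ Bob: (none).
Windows ≥ 60 min: (none).

none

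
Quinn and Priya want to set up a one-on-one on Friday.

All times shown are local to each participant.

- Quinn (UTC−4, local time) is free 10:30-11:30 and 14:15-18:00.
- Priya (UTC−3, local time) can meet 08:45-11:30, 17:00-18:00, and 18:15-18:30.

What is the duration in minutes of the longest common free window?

60 minutes

Quinn → UTC: 14:30–15:30, 18:15–22:00.
Priya → UTC: 11:45–14:30, 20:00–21:00, 21:15–21:30.
Quinn ∩ Priya: 20:00–21:00, 21:15–21:30.
Common window lengths: 60, 15 min; longest is 60.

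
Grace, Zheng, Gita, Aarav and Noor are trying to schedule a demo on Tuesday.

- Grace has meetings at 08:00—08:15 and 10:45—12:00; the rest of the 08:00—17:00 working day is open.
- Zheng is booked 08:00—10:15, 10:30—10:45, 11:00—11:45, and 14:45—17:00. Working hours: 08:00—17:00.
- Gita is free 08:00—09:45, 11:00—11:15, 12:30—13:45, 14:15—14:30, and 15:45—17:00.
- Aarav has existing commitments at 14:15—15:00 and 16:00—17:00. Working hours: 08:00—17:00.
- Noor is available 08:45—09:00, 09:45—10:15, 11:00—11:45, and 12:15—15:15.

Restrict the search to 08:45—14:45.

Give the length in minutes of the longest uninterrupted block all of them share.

Grace free within 08:00–17:00: 08:15–10:45, 12:00–17:00.
Zheng free within 08:00–17:00: 10:15–10:30, 10:45–11:00, 11:45–14:45.
Aarav free within 08:00–17:00: 08:00–14:15, 15:00–16:00.
Grace ∩ Zheng: 10:15–10:30, 12:00–14:45.
Grace ∩ Zheng ∩ Gita: 12:30–13:45, 14:15–14:30.
Grace ∩ Zheng ∩ Gita ∩ Aarav: 12:30–13:45.
Grace ∩ Zheng ∩ Gita ∩ Aarav ∩ Noor: 12:30–13:45.
Restricted to 08:45–14:45: 12:30–13:45.
Single common window of 75 minutes.

75 minutes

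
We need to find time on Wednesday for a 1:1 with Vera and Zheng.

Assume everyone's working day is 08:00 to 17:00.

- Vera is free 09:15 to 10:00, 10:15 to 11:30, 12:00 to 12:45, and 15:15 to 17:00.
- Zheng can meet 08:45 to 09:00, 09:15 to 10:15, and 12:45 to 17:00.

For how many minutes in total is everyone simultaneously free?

150 minutes

Vera ∩ Zheng: 09:15–10:00, 15:15–17:00.
Total common minutes: 45 + 105 = 150.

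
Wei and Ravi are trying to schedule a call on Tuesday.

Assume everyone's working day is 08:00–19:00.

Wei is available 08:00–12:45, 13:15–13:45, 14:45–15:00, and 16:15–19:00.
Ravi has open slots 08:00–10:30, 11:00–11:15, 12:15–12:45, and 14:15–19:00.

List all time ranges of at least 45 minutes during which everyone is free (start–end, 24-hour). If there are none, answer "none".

08:00–10:30, 16:15–19:00

Wei ∩ Ravi: 08:00–10:30, 11:00–11:15, 12:15–12:45, 14:45–15:00, 16:15–19:00.
Windows ≥ 45 min: 08:00–10:30, 16:15–19:00.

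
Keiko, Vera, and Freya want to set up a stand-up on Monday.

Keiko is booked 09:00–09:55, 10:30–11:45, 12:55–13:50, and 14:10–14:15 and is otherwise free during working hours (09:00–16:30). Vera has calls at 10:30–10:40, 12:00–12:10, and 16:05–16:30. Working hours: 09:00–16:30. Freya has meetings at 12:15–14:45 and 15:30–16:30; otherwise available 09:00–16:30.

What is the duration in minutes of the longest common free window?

Keiko free within 09:00–16:30: 09:55–10:30, 11:45–12:55, 13:50–14:10, 14:15–16:30.
Vera free within 09:00–16:30: 09:00–10:30, 10:40–12:00, 12:10–16:05.
Freya free within 09:00–16:30: 09:00–12:15, 14:45–15:30.
Keiko ∩ Vera: 09:55–10:30, 11:45–12:00, 12:10–12:55, 13:50–14:10, 14:15–16:05.
Keiko ∩ Vera ∩ Freya: 09:55–10:30, 11:45–12:00, 12:10–12:15, 14:45–15:30.
Common window lengths: 35, 15, 5, 45 min; longest is 45.

45 minutes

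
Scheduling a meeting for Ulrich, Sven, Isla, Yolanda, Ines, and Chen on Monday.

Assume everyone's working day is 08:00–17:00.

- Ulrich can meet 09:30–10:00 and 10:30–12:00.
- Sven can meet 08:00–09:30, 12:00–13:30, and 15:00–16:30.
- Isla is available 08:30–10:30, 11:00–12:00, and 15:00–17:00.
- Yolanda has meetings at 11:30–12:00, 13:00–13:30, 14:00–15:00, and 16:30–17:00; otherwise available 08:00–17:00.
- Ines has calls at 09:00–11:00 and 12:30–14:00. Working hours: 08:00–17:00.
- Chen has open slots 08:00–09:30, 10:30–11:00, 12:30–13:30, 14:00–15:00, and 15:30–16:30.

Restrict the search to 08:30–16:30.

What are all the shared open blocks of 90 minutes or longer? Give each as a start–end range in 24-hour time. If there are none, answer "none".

none

Yolanda free within 08:00–17:00: 08:00–11:30, 12:00–13:00, 13:30–14:00, 15:00–16:30.
Ines free within 08:00–17:00: 08:00–09:00, 11:00–12:30, 14:00–17:00.
Ulrich ∩ Sven: (none).
Ulrich ∩ Sven ∩ Isla: (none).
Ulrich ∩ Sven ∩ Isla ∩ Yolanda: (none).
Ulrich ∩ Sven ∩ Isla ∩ Yolanda ∩ Ines: (none).
Ulrich ∩ Sven ∩ Isla ∩ Yolanda ∩ Ines ∩ Chen: (none).
Restricted to 08:30–16:30: (none).
Windows ≥ 90 min: (none).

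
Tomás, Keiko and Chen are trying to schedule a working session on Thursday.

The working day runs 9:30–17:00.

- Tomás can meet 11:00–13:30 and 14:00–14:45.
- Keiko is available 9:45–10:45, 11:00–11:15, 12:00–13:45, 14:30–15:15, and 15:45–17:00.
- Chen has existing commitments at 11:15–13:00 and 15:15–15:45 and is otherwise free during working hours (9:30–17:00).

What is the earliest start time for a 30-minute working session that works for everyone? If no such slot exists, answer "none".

Chen free within 09:30–17:00: 09:30–11:15, 13:00–15:15, 15:45–17:00.
Tomás ∩ Keiko: 11:00–11:15, 12:00–13:30, 14:30–14:45.
Tomás ∩ Keiko ∩ Chen: 11:00–11:15, 13:00–13:30, 14:30–14:45.
Windows ≥ 30 min: 13:00–13:30.
Earliest such window starts at 13:00.

13:00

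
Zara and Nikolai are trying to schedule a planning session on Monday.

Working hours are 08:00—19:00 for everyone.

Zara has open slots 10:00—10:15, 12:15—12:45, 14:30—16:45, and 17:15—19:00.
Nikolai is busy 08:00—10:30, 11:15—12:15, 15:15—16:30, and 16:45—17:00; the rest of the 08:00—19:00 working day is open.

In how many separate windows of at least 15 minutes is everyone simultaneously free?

4

Nikolai free within 08:00–19:00: 10:30–11:15, 12:15–15:15, 16:30–16:45, 17:00–19:00.
Zara ∩ Nikolai: 12:15–12:45, 14:30–15:15, 16:30–16:45, 17:15–19:00.
Windows ≥ 15 min: 12:15–12:45, 14:30–15:15, 16:30–16:45, 17:15–19:00.
That's 4 windows.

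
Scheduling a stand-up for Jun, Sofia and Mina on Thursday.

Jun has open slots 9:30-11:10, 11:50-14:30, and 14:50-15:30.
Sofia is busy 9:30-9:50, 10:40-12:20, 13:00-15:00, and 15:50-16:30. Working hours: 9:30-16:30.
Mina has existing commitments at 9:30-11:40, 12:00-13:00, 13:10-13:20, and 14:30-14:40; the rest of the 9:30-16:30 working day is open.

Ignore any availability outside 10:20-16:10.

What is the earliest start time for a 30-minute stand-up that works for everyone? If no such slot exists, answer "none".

15:00

Sofia free within 09:30–16:30: 09:50–10:40, 12:20–13:00, 15:00–15:50.
Mina free within 09:30–16:30: 11:40–12:00, 13:00–13:10, 13:20–14:30, 14:40–16:30.
Jun ∩ Sofia: 09:50–10:40, 12:20–13:00, 15:00–15:30.
Jun ∩ Sofia ∩ Mina: 15:00–15:30.
Restricted to 10:20–16:10: 15:00–15:30.
Windows ≥ 30 min: 15:00–15:30.
Earliest such window starts at 15:00.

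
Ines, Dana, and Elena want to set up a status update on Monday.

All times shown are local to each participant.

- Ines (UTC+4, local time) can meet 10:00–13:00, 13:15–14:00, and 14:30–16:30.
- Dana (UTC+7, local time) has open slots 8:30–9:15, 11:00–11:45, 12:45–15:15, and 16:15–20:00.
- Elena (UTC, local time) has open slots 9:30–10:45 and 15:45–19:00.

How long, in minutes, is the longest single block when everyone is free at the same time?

30 minutes

Ines → UTC: 06:00–09:00, 09:15–10:00, 10:30–12:30.
Dana → UTC: 01:30–02:15, 04:00–04:45, 05:45–08:15, 09:15–13:00.
Elena → UTC: 09:30–10:45, 15:45–19:00.
Ines ∩ Dana: 06:00–08:15, 09:15–10:00, 10:30–12:30.
Ines ∩ Dana ∩ Elena: 09:30–10:00, 10:30–10:45.
Common window lengths: 30, 15 min; longest is 30.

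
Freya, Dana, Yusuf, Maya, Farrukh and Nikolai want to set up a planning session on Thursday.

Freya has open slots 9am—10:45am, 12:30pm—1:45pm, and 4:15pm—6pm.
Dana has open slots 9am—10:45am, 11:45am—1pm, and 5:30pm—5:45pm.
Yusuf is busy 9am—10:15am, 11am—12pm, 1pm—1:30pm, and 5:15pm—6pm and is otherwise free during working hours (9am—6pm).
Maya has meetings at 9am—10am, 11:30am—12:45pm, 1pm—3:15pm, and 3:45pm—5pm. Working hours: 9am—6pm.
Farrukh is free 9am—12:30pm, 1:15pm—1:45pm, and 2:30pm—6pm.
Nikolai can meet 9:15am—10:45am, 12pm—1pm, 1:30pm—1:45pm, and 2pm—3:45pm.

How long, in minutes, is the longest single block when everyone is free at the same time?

Yusuf free within 09:00–18:00: 10:15–11:00, 12:00–13:00, 13:30–17:15.
Maya free within 09:00–18:00: 10:00–11:30, 12:45–13:00, 15:15–15:45, 17:00–18:00.
Freya ∩ Dana: 09:00–10:45, 12:30–13:00, 17:30–17:45.
Freya ∩ Dana ∩ Yusuf: 10:15–10:45, 12:30–13:00.
Freya ∩ Dana ∩ Yusuf ∩ Maya: 10:15–10:45, 12:45–13:00.
Freya ∩ Dana ∩ Yusuf ∩ Maya ∩ Farrukh: 10:15–10:45.
Freya ∩ Dana ∩ Yusuf ∩ Maya ∩ Farrukh ∩ Nikolai: 10:15–10:45.
Single common window of 30 minutes.

30 minutes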